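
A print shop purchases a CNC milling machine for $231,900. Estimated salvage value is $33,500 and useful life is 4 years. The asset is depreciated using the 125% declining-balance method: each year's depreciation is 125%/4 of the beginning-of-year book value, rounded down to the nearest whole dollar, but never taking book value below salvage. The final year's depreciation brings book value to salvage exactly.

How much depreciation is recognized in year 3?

Depreciable base = $231,900 − $33,500 = $198,400.
Year 1: ⌊$231,900 × 125%/4⌋ = $72,468. Book value $159,432.
Year 2: ⌊$159,432 × 125%/4⌋ = $49,822. Book value $109,610.
Year 3: ⌊$109,610 × 125%/4⌋ = $34,253. Book value $75,357.

$34,253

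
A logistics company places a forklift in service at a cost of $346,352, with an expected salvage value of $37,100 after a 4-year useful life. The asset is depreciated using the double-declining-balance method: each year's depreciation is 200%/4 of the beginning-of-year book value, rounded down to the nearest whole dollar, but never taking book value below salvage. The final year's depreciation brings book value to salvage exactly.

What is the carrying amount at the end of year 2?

$86,588

Depreciable base = $346,352 − $37,100 = $309,252.
Year 1: ⌊$346,352 × 200%/4⌋ = $173,176. Book value $173,176.
Year 2: ⌊$173,176 × 200%/4⌋ = $86,588. Book value $86,588.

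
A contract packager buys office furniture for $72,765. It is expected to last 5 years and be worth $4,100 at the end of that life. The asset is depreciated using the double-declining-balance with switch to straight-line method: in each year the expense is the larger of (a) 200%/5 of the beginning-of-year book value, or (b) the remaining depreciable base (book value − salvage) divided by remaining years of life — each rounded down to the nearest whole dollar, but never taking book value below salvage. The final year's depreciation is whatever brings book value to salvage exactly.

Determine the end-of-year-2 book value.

$26,196

Depreciable base = $72,765 − $4,100 = $68,665.
Year 1: DB = ⌊$72,765 × 200%/5⌋ = $29,106; SL = ⌊$68,665/5⌋ = $13,733 → take DB $29,106. Book value $43,659.
Year 2: DB = ⌊$43,659 × 200%/5⌋ = $17,463; SL = ⌊$39,559/4⌋ = $9,889 → take DB $17,463. Book value $26,196.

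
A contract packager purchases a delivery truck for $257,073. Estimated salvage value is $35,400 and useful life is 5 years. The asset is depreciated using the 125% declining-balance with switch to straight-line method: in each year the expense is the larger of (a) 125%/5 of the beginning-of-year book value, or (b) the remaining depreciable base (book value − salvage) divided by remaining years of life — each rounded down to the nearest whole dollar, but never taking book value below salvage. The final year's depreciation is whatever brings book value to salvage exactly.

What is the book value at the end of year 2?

Depreciable base = $257,073 − $35,400 = $221,673.
Year 1: DB = ⌊$257,073 × 125%/5⌋ = $64,268; SL = ⌊$221,673/5⌋ = $44,334 → take DB $64,268. Book value $192,805.
Year 2: DB = ⌊$192,805 × 125%/5⌋ = $48,201; SL = ⌊$157,405/4⌋ = $39,351 → take DB $48,201. Book value $144,604.

$144,604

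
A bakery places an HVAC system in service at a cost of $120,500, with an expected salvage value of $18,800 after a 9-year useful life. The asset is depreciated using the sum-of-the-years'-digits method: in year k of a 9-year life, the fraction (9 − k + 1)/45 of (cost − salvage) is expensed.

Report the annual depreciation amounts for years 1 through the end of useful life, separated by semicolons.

Depreciable base = $120,500 − $18,800 = $101,700.
Sum of the years' digits = 9+8+7+6+5+4+3+2+1 = 45.
Year 1: $101,700 × 9/45 = $20,340. Book value $100,160.
Year 2: $101,700 × 8/45 = $18,080. Book value $82,080.
Year 3: $101,700 × 7/45 = $15,820. Book value $66,260.
Year 4: $101,700 × 6/45 = $13,560. Book value $52,700.
Year 5: $101,700 × 5/45 = $11,300. Book value $41,400.
Year 6: $101,700 × 4/45 = $9,040. Book value $32,360.
Year 7: $101,700 × 3/45 = $6,780. Book value $25,580.
Year 8: $101,700 × 2/45 = $4,520. Book value $21,060.
Year 9: $101,700 × 1/45 = $2,260. Book value $18,800.

$20,340; $18,080; $15,820; $13,560; $11,300; $9,040; $6,780; $4,520; $2,260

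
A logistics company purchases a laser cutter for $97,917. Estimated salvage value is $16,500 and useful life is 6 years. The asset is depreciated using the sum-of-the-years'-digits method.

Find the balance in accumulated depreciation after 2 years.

$42,647

Depreciable base = $97,917 − $16,500 = $81,417.
Sum of the years' digits = 6+5+4+3+2+1 = 21.
Year 1: $81,417 × 6/21 = $23,262. Book value $74,655.
Year 2: $81,417 × 5/21 = $19,385. Book value $55,270.
Accumulated through year 2 = $97,917 − $55,270 = $42,647.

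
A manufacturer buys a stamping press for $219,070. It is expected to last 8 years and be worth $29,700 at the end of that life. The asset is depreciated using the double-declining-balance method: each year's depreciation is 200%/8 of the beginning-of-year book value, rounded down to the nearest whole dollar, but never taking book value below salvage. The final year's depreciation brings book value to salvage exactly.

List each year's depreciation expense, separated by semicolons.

Depreciable base = $219,070 − $29,700 = $189,370.
Year 1: ⌊$219,070 × 200%/8⌋ = $54,767. Book value $164,303.
Year 2: ⌊$164,303 × 200%/8⌋ = $41,075. Book value $123,228.
Year 3: ⌊$123,228 × 200%/8⌋ = $30,807. Book value $92,421.
Year 4: ⌊$92,421 × 200%/8⌋ = $23,105. Book value $69,316.
Year 5: ⌊$69,316 × 200%/8⌋ = $17,329. Book value $51,987.
Year 6: ⌊$51,987 × 200%/8⌋ = $12,996. Book value $38,991.
Year 7: ⌊$38,991 × 200%/8⌋ = $9,747, capped at $9,291. Book value $29,700.
Year 8 (final): $29,700 − $29,700 = $0. Book value $29,700.

$54,767; $41,075; $30,807; $23,105; $17,329; $12,996; $9,291; $0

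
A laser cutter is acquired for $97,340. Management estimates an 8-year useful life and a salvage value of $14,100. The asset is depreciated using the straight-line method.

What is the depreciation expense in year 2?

Depreciable base = $97,340 − $14,100 = $83,240.
Annual expense = $83,240 / 8 = $10,405.

$10,405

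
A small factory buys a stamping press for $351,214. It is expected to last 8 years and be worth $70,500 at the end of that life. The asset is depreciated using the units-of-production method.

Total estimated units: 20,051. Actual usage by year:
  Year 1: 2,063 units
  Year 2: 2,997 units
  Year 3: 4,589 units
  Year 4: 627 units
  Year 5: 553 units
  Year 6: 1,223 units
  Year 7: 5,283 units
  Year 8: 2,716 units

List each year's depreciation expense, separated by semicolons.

$28,882; $41,958; $64,246; $8,778; $7,742; $17,122; $73,962; $38,024

Depreciable base = $351,214 − $70,500 = $280,714.
Rate = $280,714 / 20,051 units = $14 per unit.
Year 1: 2,063 × $14 = $28,882. Book value $322,332.
Year 2: 2,997 × $14 = $41,958. Book value $280,374.
Year 3: 4,589 × $14 = $64,246. Book value $216,128.
Year 4: 627 × $14 = $8,778. Book value $207,350.
Year 5: 553 × $14 = $7,742. Book value $199,608.
Year 6: 1,223 × $14 = $17,122. Book value $182,486.
Year 7: 5,283 × $14 = $73,962. Book value $108,524.
Year 8: 2,716 × $14 = $38,024. Book value $70,500.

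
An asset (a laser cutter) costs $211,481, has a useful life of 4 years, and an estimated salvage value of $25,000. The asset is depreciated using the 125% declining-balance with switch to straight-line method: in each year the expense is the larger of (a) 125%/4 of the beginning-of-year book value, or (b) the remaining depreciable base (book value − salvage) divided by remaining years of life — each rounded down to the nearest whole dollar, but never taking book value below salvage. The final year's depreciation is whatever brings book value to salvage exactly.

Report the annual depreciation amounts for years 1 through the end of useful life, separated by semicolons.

$66,087; $45,435; $37,479; $37,480

Depreciable base = $211,481 − $25,000 = $186,481.
Year 1: DB = ⌊$211,481 × 125%/4⌋ = $66,087; SL = ⌊$186,481/4⌋ = $46,620 → take DB $66,087. Book value $145,394.
Year 2: DB = ⌊$145,394 × 125%/4⌋ = $45,435; SL = ⌊$120,394/3⌋ = $40,131 → take DB $45,435. Book value $99,959.
Year 3: DB = ⌊$99,959 × 125%/4⌋ = $31,237; SL = ⌊$74,959/2⌋ = $37,479 → take SL $37,479. Book value $62,480.
Year 4 (final): $62,480 − $25,000 = $37,480. Book value $25,000.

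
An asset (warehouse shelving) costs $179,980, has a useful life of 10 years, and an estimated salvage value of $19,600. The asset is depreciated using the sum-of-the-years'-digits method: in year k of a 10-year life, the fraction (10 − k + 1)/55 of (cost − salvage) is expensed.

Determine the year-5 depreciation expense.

$17,496

Depreciable base = $179,980 − $19,600 = $160,380.
Sum of the years' digits = 10+9+8+7+6+5+4+3+2+1 = 55.
Year 1: $160,380 × 10/55 = $29,160. Book value $150,820.
Year 2: $160,380 × 9/55 = $26,244. Book value $124,576.
Year 3: $160,380 × 8/55 = $23,328. Book value $101,248.
Year 4: $160,380 × 7/55 = $20,412. Book value $80,836.
Year 5: $160,380 × 6/55 = $17,496. Book value $63,340.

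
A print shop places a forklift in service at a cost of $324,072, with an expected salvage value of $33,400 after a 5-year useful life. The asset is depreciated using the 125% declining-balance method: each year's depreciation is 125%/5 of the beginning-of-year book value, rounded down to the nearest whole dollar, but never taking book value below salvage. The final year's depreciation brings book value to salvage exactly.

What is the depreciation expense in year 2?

$60,763

Depreciable base = $324,072 − $33,400 = $290,672.
Year 1: ⌊$324,072 × 125%/5⌋ = $81,018. Book value $243,054.
Year 2: ⌊$243,054 × 125%/5⌋ = $60,763. Book value $182,291.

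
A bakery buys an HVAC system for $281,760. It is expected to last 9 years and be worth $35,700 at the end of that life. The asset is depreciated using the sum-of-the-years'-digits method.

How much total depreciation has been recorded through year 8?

$240,592

Depreciable base = $281,760 − $35,700 = $246,060.
Sum of the years' digits = 9+8+7+6+5+4+3+2+1 = 45.
Year 1: $246,060 × 9/45 = $49,212. Book value $232,548.
Year 2: $246,060 × 8/45 = $43,744. Book value $188,804.
Year 3: $246,060 × 7/45 = $38,276. Book value $150,528.
Year 4: $246,060 × 6/45 = $32,808. Book value $117,720.
Year 5: $246,060 × 5/45 = $27,340. Book value $90,380.
Year 6: $246,060 × 4/45 = $21,872. Book value $68,508.
Year 7: $246,060 × 3/45 = $16,404. Book value $52,104.
Year 8: $246,060 × 2/45 = $10,936. Book value $41,168.
Accumulated through year 8 = $281,760 − $41,168 = $240,592.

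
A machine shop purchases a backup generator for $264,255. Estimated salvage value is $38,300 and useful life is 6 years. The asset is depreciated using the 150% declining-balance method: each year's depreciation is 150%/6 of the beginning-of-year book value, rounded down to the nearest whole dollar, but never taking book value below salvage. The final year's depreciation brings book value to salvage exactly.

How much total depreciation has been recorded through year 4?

Depreciable base = $264,255 − $38,300 = $225,955.
Year 1: ⌊$264,255 × 150%/6⌋ = $66,063. Book value $198,192.
Year 2: ⌊$198,192 × 150%/6⌋ = $49,548. Book value $148,644.
Year 3: ⌊$148,644 × 150%/6⌋ = $37,161. Book value $111,483.
Year 4: ⌊$111,483 × 150%/6⌋ = $27,870. Book value $83,613.
Accumulated through year 4 = $264,255 − $83,613 = $180,642.

$180,642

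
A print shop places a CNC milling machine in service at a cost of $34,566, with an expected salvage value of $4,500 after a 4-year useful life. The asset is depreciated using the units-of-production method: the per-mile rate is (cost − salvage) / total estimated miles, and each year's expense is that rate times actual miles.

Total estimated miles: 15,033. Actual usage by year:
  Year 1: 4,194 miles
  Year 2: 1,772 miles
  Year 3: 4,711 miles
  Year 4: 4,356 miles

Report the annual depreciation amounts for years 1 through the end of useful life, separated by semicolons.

$8,388; $3,544; $9,422; $8,712

Depreciable base = $34,566 − $4,500 = $30,066.
Rate = $30,066 / 15,033 miles = $2 per mile.
Year 1: 4,194 × $2 = $8,388. Book value $26,178.
Year 2: 1,772 × $2 = $3,544. Book value $22,634.
Year 3: 4,711 × $2 = $9,422. Book value $13,212.
Year 4: 4,356 × $2 = $8,712. Book value $4,500.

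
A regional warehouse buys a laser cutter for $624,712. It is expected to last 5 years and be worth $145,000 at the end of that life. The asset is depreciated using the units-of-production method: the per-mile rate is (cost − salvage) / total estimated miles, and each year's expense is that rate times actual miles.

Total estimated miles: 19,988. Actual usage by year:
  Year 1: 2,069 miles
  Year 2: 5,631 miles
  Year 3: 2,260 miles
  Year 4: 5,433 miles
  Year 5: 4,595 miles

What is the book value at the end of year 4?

Depreciable base = $624,712 − $145,000 = $479,712.
Rate = $479,712 / 19,988 miles = $24 per mile.
Year 1: 2,069 × $24 = $49,656. Book value $575,056.
Year 2: 5,631 × $24 = $135,144. Book value $439,912.
Year 3: 2,260 × $24 = $54,240. Book value $385,672.
Year 4: 5,433 × $24 = $130,392. Book value $255,280.

$255,280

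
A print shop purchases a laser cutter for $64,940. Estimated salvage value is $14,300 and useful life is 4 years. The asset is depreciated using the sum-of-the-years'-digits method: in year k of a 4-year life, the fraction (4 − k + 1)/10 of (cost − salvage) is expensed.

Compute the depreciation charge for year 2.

$15,192

Depreciable base = $64,940 − $14,300 = $50,640.
Sum of the years' digits = 4+3+2+1 = 10.
Year 1: $50,640 × 4/10 = $20,256. Book value $44,684.
Year 2: $50,640 × 3/10 = $15,192. Book value $29,492.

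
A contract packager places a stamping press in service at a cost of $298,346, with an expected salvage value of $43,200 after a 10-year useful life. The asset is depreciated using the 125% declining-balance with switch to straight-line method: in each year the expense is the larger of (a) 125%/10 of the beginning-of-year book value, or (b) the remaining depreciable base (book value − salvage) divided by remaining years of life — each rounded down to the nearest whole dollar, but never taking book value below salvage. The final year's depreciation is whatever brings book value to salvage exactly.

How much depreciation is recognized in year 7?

$21,948

Depreciable base = $298,346 − $43,200 = $255,146.
Year 1: DB = ⌊$298,346 × 125%/10⌋ = $37,293; SL = ⌊$255,146/10⌋ = $25,514 → take DB $37,293. Book value $261,053.
Year 2: DB = ⌊$261,053 × 125%/10⌋ = $32,631; SL = ⌊$217,853/9⌋ = $24,205 → take DB $32,631. Book value $228,422.
Year 3: DB = ⌊$228,422 × 125%/10⌋ = $28,552; SL = ⌊$185,222/8⌋ = $23,152 → take DB $28,552. Book value $199,870.
Year 4: DB = ⌊$199,870 × 125%/10⌋ = $24,983; SL = ⌊$156,670/7⌋ = $22,381 → take DB $24,983. Book value $174,887.
Year 5: DB = ⌊$174,887 × 125%/10⌋ = $21,860; SL = ⌊$131,687/6⌋ = $21,947 → take SL $21,947. Book value $152,940.
Year 6: DB = ⌊$152,940 × 125%/10⌋ = $19,117; SL = ⌊$109,740/5⌋ = $21,948 → take SL $21,948. Book value $130,992.
Year 7: DB = ⌊$130,992 × 125%/10⌋ = $16,374; SL = ⌊$87,792/4⌋ = $21,948 → take SL $21,948. Book value $109,044.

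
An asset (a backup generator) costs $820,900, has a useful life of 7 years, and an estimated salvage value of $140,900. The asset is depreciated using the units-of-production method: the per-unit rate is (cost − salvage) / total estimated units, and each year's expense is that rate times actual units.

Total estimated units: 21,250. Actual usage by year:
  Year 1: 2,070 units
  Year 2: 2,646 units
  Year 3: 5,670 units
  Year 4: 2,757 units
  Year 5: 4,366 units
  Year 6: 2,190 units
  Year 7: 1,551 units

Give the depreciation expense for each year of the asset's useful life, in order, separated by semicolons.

$66,240; $84,672; $181,440; $88,224; $139,712; $70,080; $49,632

Depreciable base = $820,900 − $140,900 = $680,000.
Rate = $680,000 / 21,250 units = $32 per unit.
Year 1: 2,070 × $32 = $66,240. Book value $754,660.
Year 2: 2,646 × $32 = $84,672. Book value $669,988.
Year 3: 5,670 × $32 = $181,440. Book value $488,548.
Year 4: 2,757 × $32 = $88,224. Book value $400,324.
Year 5: 4,366 × $32 = $139,712. Book value $260,612.
Year 6: 2,190 × $32 = $70,080. Book value $190,532.
Year 7: 1,551 × $32 = $49,632. Book value $140,900.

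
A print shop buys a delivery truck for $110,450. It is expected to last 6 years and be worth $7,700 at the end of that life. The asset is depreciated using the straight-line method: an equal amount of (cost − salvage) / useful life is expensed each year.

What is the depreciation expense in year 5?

$17,125

Depreciable base = $110,450 − $7,700 = $102,750.
Annual expense = $102,750 / 6 = $17,125.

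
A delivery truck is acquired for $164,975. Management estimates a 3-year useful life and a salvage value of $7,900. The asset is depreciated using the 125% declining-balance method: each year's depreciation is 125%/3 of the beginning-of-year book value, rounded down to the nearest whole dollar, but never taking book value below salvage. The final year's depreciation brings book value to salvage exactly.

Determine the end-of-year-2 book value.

$56,138

Depreciable base = $164,975 − $7,900 = $157,075.
Year 1: ⌊$164,975 × 125%/3⌋ = $68,739. Book value $96,236.
Year 2: ⌊$96,236 × 125%/3⌋ = $40,098. Book value $56,138.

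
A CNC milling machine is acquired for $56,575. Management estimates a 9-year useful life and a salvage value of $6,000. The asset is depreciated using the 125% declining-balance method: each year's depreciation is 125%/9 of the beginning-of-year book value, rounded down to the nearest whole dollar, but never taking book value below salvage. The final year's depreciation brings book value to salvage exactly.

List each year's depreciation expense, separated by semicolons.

Depreciable base = $56,575 − $6,000 = $50,575.
Year 1: ⌊$56,575 × 125%/9⌋ = $7,857. Book value $48,718.
Year 2: ⌊$48,718 × 125%/9⌋ = $6,766. Book value $41,952.
Year 3: ⌊$41,952 × 125%/9⌋ = $5,826. Book value $36,126.
Year 4: ⌊$36,126 × 125%/9⌋ = $5,017. Book value $31,109.
Year 5: ⌊$31,109 × 125%/9⌋ = $4,320. Book value $26,789.
Year 6: ⌊$26,789 × 125%/9⌋ = $3,720. Book value $23,069.
Year 7: ⌊$23,069 × 125%/9⌋ = $3,204. Book value $19,865.
Year 8: ⌊$19,865 × 125%/9⌋ = $2,759. Book value $17,106.
Year 9 (final): $17,106 − $6,000 = $11,106. Book value $6,000.

$7,857; $6,766; $5,826; $5,017; $4,320; $3,720; $3,204; $2,759; $11,106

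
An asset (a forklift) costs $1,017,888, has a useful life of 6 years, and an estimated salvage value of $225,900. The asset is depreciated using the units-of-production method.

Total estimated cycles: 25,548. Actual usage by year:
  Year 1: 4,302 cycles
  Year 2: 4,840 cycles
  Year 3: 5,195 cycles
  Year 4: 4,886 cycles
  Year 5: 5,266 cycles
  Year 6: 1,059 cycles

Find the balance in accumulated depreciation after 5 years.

$759,159

Depreciable base = $1,017,888 − $225,900 = $791,988.
Rate = $791,988 / 25,548 cycles = $31 per cycle.
Year 1: 4,302 × $31 = $133,362. Book value $884,526.
Year 2: 4,840 × $31 = $150,040. Book value $734,486.
Year 3: 5,195 × $31 = $161,045. Book value $573,441.
Year 4: 4,886 × $31 = $151,466. Book value $421,975.
Year 5: 5,266 × $31 = $163,246. Book value $258,729.
Accumulated through year 5 = $1,017,888 − $258,729 = $759,159.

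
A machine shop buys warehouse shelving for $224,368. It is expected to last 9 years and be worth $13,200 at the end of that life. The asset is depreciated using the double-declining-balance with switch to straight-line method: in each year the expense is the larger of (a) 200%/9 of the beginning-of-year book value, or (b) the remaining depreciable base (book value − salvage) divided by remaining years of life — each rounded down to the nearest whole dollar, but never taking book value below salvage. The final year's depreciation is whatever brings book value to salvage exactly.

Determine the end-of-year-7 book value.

Depreciable base = $224,368 − $13,200 = $211,168.
Year 1: DB = ⌊$224,368 × 200%/9⌋ = $49,859; SL = ⌊$211,168/9⌋ = $23,463 → take DB $49,859. Book value $174,509.
Year 2: DB = ⌊$174,509 × 200%/9⌋ = $38,779; SL = ⌊$161,309/8⌋ = $20,163 → take DB $38,779. Book value $135,730.
Year 3: DB = ⌊$135,730 × 200%/9⌋ = $30,162; SL = ⌊$122,530/7⌋ = $17,504 → take DB $30,162. Book value $105,568.
Year 4: DB = ⌊$105,568 × 200%/9⌋ = $23,459; SL = ⌊$92,368/6⌋ = $15,394 → take DB $23,459. Book value $82,109.
Year 5: DB = ⌊$82,109 × 200%/9⌋ = $18,246; SL = ⌊$68,909/5⌋ = $13,781 → take DB $18,246. Book value $63,863.
Year 6: DB = ⌊$63,863 × 200%/9⌋ = $14,191; SL = ⌊$50,663/4⌋ = $12,665 → take DB $14,191. Book value $49,672.
Year 7: DB = ⌊$49,672 × 200%/9⌋ = $11,038; SL = ⌊$36,472/3⌋ = $12,157 → take SL $12,157. Book value $37,515.

$37,515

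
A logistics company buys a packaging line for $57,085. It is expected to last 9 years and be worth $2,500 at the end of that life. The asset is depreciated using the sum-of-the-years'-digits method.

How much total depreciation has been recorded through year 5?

$42,455

Depreciable base = $57,085 − $2,500 = $54,585.
Sum of the years' digits = 9+8+7+6+5+4+3+2+1 = 45.
Year 1: $54,585 × 9/45 = $10,917. Book value $46,168.
Year 2: $54,585 × 8/45 = $9,704. Book value $36,464.
Year 3: $54,585 × 7/45 = $8,491. Book value $27,973.
Year 4: $54,585 × 6/45 = $7,278. Book value $20,695.
Year 5: $54,585 × 5/45 = $6,065. Book value $14,630.
Accumulated through year 5 = $57,085 − $14,630 = $42,455.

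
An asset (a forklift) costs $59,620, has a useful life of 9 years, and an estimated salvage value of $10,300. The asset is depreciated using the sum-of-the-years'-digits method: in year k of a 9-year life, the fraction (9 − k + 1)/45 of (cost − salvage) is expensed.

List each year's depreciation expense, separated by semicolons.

$9,864; $8,768; $7,672; $6,576; $5,480; $4,384; $3,288; $2,192; $1,096

Depreciable base = $59,620 − $10,300 = $49,320.
Sum of the years' digits = 9+8+7+6+5+4+3+2+1 = 45.
Year 1: $49,320 × 9/45 = $9,864. Book value $49,756.
Year 2: $49,320 × 8/45 = $8,768. Book value $40,988.
Year 3: $49,320 × 7/45 = $7,672. Book value $33,316.
Year 4: $49,320 × 6/45 = $6,576. Book value $26,740.
Year 5: $49,320 × 5/45 = $5,480. Book value $21,260.
Year 6: $49,320 × 4/45 = $4,384. Book value $16,876.
Year 7: $49,320 × 3/45 = $3,288. Book value $13,588.
Year 8: $49,320 × 2/45 = $2,192. Book value $11,396.
Year 9: $49,320 × 1/45 = $1,096. Book value $10,300.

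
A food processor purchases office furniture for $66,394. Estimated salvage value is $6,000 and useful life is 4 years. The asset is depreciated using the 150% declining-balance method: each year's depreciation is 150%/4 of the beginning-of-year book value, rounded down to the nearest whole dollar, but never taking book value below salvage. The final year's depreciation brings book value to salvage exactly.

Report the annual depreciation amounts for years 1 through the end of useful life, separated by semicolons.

Depreciable base = $66,394 − $6,000 = $60,394.
Year 1: ⌊$66,394 × 150%/4⌋ = $24,897. Book value $41,497.
Year 2: ⌊$41,497 × 150%/4⌋ = $15,561. Book value $25,936.
Year 3: ⌊$25,936 × 150%/4⌋ = $9,726. Book value $16,210.
Year 4 (final): $16,210 − $6,000 = $10,210. Book value $6,000.

$24,897; $15,561; $9,726; $10,210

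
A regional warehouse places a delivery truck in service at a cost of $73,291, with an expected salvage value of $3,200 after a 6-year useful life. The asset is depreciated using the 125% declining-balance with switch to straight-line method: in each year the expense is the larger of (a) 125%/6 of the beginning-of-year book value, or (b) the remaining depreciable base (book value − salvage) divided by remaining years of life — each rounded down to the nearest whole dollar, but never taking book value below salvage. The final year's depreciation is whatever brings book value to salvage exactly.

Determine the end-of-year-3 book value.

$35,252

Depreciable base = $73,291 − $3,200 = $70,091.
Year 1: DB = ⌊$73,291 × 125%/6⌋ = $15,268; SL = ⌊$70,091/6⌋ = $11,681 → take DB $15,268. Book value $58,023.
Year 2: DB = ⌊$58,023 × 125%/6⌋ = $12,088; SL = ⌊$54,823/5⌋ = $10,964 → take DB $12,088. Book value $45,935.
Year 3: DB = ⌊$45,935 × 125%/6⌋ = $9,569; SL = ⌊$42,735/4⌋ = $10,683 → take SL $10,683. Book value $35,252.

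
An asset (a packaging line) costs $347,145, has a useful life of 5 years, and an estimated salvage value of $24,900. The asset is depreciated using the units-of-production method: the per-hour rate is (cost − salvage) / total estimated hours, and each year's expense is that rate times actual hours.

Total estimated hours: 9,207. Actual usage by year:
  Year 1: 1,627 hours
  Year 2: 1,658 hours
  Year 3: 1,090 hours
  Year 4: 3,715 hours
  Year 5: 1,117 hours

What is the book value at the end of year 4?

Depreciable base = $347,145 − $24,900 = $322,245.
Rate = $322,245 / 9,207 hours = $35 per hour.
Year 1: 1,627 × $35 = $56,945. Book value $290,200.
Year 2: 1,658 × $35 = $58,030. Book value $232,170.
Year 3: 1,090 × $35 = $38,150. Book value $194,020.
Year 4: 3,715 × $35 = $130,025. Book value $63,995.

$63,995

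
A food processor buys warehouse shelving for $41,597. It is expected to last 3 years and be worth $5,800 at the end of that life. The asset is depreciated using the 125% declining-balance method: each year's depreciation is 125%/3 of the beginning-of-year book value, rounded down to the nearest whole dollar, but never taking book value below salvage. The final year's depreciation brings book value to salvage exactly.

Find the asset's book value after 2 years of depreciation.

$14,155

Depreciable base = $41,597 − $5,800 = $35,797.
Year 1: ⌊$41,597 × 125%/3⌋ = $17,332. Book value $24,265.
Year 2: ⌊$24,265 × 125%/3⌋ = $10,110. Book value $14,155.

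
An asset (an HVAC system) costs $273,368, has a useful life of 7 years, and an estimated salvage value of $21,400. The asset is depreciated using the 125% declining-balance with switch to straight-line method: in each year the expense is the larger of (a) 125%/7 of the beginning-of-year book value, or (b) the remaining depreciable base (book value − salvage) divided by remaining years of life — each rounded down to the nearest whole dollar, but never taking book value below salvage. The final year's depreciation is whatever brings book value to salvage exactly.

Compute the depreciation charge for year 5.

$32,529

Depreciable base = $273,368 − $21,400 = $251,968.
Year 1: DB = ⌊$273,368 × 125%/7⌋ = $48,815; SL = ⌊$251,968/7⌋ = $35,995 → take DB $48,815. Book value $224,553.
Year 2: DB = ⌊$224,553 × 125%/7⌋ = $40,098; SL = ⌊$203,153/6⌋ = $33,858 → take DB $40,098. Book value $184,455.
Year 3: DB = ⌊$184,455 × 125%/7⌋ = $32,938; SL = ⌊$163,055/5⌋ = $32,611 → take DB $32,938. Book value $151,517.
Year 4: DB = ⌊$151,517 × 125%/7⌋ = $27,056; SL = ⌊$130,117/4⌋ = $32,529 → take SL $32,529. Book value $118,988.
Year 5: DB = ⌊$118,988 × 125%/7⌋ = $21,247; SL = ⌊$97,588/3⌋ = $32,529 → take SL $32,529. Book value $86,459.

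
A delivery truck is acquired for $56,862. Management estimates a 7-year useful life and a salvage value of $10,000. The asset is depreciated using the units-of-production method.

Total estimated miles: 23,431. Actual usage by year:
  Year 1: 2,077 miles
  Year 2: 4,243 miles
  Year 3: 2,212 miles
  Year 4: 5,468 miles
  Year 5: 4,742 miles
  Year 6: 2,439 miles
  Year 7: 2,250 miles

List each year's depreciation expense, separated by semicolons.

Depreciable base = $56,862 − $10,000 = $46,862.
Rate = $46,862 / 23,431 miles = $2 per mile.
Year 1: 2,077 × $2 = $4,154. Book value $52,708.
Year 2: 4,243 × $2 = $8,486. Book value $44,222.
Year 3: 2,212 × $2 = $4,424. Book value $39,798.
Year 4: 5,468 × $2 = $10,936. Book value $28,862.
Year 5: 4,742 × $2 = $9,484. Book value $19,378.
Year 6: 2,439 × $2 = $4,878. Book value $14,500.
Year 7: 2,250 × $2 = $4,500. Book value $10,000.

$4,154; $8,486; $4,424; $10,936; $9,484; $4,878; $4,500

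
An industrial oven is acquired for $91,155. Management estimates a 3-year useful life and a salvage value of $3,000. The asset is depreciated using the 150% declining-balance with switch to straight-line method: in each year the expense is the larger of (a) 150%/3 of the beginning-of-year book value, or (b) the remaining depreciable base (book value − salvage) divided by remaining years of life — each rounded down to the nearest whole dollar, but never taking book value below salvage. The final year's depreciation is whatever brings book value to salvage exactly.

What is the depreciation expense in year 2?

$22,789

Depreciable base = $91,155 − $3,000 = $88,155.
Year 1: DB = ⌊$91,155 × 150%/3⌋ = $45,577; SL = ⌊$88,155/3⌋ = $29,385 → take DB $45,577. Book value $45,578.
Year 2: DB = ⌊$45,578 × 150%/3⌋ = $22,789; SL = ⌊$42,578/2⌋ = $21,289 → take DB $22,789. Book value $22,789.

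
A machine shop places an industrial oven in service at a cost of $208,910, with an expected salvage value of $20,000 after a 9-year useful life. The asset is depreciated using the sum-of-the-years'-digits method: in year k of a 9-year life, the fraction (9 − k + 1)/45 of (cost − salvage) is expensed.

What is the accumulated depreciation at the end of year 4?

Depreciable base = $208,910 − $20,000 = $188,910.
Sum of the years' digits = 9+8+7+6+5+4+3+2+1 = 45.
Year 1: $188,910 × 9/45 = $37,782. Book value $171,128.
Year 2: $188,910 × 8/45 = $33,584. Book value $137,544.
Year 3: $188,910 × 7/45 = $29,386. Book value $108,158.
Year 4: $188,910 × 6/45 = $25,188. Book value $82,970.
Accumulated through year 4 = $208,910 − $82,970 = $125,940.

$125,940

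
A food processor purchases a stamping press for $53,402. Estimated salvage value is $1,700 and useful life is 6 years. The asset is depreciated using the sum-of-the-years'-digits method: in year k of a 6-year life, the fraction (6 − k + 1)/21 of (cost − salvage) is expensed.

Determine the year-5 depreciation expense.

$4,924

Depreciable base = $53,402 − $1,700 = $51,702.
Sum of the years' digits = 6+5+4+3+2+1 = 21.
Year 1: $51,702 × 6/21 = $14,772. Book value $38,630.
Year 2: $51,702 × 5/21 = $12,310. Book value $26,320.
Year 3: $51,702 × 4/21 = $9,848. Book value $16,472.
Year 4: $51,702 × 3/21 = $7,386. Book value $9,086.
Year 5: $51,702 × 2/21 = $4,924. Book value $4,162.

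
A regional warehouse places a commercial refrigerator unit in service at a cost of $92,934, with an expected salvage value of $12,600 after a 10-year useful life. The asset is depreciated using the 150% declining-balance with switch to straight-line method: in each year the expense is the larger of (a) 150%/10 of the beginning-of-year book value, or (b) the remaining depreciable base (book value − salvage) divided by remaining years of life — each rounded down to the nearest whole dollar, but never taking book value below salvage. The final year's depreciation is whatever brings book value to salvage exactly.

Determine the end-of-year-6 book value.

Depreciable base = $92,934 − $12,600 = $80,334.
Year 1: DB = ⌊$92,934 × 150%/10⌋ = $13,940; SL = ⌊$80,334/10⌋ = $8,033 → take DB $13,940. Book value $78,994.
Year 2: DB = ⌊$78,994 × 150%/10⌋ = $11,849; SL = ⌊$66,394/9⌋ = $7,377 → take DB $11,849. Book value $67,145.
Year 3: DB = ⌊$67,145 × 150%/10⌋ = $10,071; SL = ⌊$54,545/8⌋ = $6,818 → take DB $10,071. Book value $57,074.
Year 4: DB = ⌊$57,074 × 150%/10⌋ = $8,561; SL = ⌊$44,474/7⌋ = $6,353 → take DB $8,561. Book value $48,513.
Year 5: DB = ⌊$48,513 × 150%/10⌋ = $7,276; SL = ⌊$35,913/6⌋ = $5,985 → take DB $7,276. Book value $41,237.
Year 6: DB = ⌊$41,237 × 150%/10⌋ = $6,185; SL = ⌊$28,637/5⌋ = $5,727 → take DB $6,185. Book value $35,052.

$35,052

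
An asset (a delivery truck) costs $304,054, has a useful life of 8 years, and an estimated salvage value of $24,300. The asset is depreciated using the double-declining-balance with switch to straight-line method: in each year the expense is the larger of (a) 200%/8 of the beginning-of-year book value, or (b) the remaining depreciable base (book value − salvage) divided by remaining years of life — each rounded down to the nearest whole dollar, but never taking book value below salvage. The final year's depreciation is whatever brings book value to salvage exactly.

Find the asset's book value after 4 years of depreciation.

Depreciable base = $304,054 − $24,300 = $279,754.
Year 1: DB = ⌊$304,054 × 200%/8⌋ = $76,013; SL = ⌊$279,754/8⌋ = $34,969 → take DB $76,013. Book value $228,041.
Year 2: DB = ⌊$228,041 × 200%/8⌋ = $57,010; SL = ⌊$203,741/7⌋ = $29,105 → take DB $57,010. Book value $171,031.
Year 3: DB = ⌊$171,031 × 200%/8⌋ = $42,757; SL = ⌊$146,731/6⌋ = $24,455 → take DB $42,757. Book value $128,274.
Year 4: DB = ⌊$128,274 × 200%/8⌋ = $32,068; SL = ⌊$103,974/5⌋ = $20,794 → take DB $32,068. Book value $96,206.

$96,206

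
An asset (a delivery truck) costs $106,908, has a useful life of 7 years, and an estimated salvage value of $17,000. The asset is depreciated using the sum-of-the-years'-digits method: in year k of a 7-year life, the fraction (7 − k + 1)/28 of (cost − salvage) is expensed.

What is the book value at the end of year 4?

Depreciable base = $106,908 − $17,000 = $89,908.
Sum of the years' digits = 7+6+5+4+3+2+1 = 28.
Year 1: $89,908 × 7/28 = $22,477. Book value $84,431.
Year 2: $89,908 × 6/28 = $19,266. Book value $65,165.
Year 3: $89,908 × 5/28 = $16,055. Book value $49,110.
Year 4: $89,908 × 4/28 = $12,844. Book value $36,266.

$36,266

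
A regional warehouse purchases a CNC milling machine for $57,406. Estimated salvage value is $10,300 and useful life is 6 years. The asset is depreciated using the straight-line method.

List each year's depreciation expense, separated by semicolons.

$7,851; $7,851; $7,851; $7,851; $7,851; $7,851

Depreciable base = $57,406 − $10,300 = $47,106.
Annual expense = $47,106 / 6 = $7,851.
End of year 1: book value $49,555.
End of year 2: book value $41,704.
End of year 3: book value $33,853.
End of year 4: book value $26,002.
End of year 5: book value $18,151.
End of year 6: book value $10,300.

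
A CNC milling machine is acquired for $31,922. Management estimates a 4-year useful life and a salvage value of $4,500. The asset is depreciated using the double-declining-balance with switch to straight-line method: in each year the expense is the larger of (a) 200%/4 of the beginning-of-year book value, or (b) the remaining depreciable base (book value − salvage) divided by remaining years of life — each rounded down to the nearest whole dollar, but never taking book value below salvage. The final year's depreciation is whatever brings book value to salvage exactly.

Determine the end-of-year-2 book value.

$7,981

Depreciable base = $31,922 − $4,500 = $27,422.
Year 1: DB = ⌊$31,922 × 200%/4⌋ = $15,961; SL = ⌊$27,422/4⌋ = $6,855 → take DB $15,961. Book value $15,961.
Year 2: DB = ⌊$15,961 × 200%/4⌋ = $7,980; SL = ⌊$11,461/3⌋ = $3,820 → take DB $7,980. Book value $7,981.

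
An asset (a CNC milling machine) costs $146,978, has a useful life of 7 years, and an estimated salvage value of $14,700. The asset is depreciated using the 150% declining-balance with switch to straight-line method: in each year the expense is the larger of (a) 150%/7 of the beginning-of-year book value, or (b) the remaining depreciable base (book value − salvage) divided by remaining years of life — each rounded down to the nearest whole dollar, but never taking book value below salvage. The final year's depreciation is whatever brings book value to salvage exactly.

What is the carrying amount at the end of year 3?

Depreciable base = $146,978 − $14,700 = $132,278.
Year 1: DB = ⌊$146,978 × 150%/7⌋ = $31,495; SL = ⌊$132,278/7⌋ = $18,896 → take DB $31,495. Book value $115,483.
Year 2: DB = ⌊$115,483 × 150%/7⌋ = $24,746; SL = ⌊$100,783/6⌋ = $16,797 → take DB $24,746. Book value $90,737.
Year 3: DB = ⌊$90,737 × 150%/7⌋ = $19,443; SL = ⌊$76,037/5⌋ = $15,207 → take DB $19,443. Book value $71,294.

$71,294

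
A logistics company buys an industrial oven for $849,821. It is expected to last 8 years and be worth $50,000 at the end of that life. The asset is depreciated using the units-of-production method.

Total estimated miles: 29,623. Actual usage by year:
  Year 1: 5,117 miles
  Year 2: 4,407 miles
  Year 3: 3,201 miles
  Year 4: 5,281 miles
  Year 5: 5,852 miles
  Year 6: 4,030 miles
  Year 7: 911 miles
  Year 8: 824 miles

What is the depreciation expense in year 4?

$142,587

Depreciable base = $849,821 − $50,000 = $799,821.
Rate = $799,821 / 29,623 miles = $27 per mile.
Year 1: 5,117 × $27 = $138,159. Book value $711,662.
Year 2: 4,407 × $27 = $118,989. Book value $592,673.
Year 3: 3,201 × $27 = $86,427. Book value $506,246.
Year 4: 5,281 × $27 = $142,587. Book value $363,659.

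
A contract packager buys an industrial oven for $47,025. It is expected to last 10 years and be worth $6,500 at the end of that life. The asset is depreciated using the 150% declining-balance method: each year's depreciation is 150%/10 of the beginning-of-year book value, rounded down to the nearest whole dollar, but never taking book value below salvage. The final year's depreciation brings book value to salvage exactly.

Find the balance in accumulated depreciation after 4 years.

$22,476

Depreciable base = $47,025 − $6,500 = $40,525.
Year 1: ⌊$47,025 × 150%/10⌋ = $7,053. Book value $39,972.
Year 2: ⌊$39,972 × 150%/10⌋ = $5,995. Book value $33,977.
Year 3: ⌊$33,977 × 150%/10⌋ = $5,096. Book value $28,881.
Year 4: ⌊$28,881 × 150%/10⌋ = $4,332. Book value $24,549.
Accumulated through year 4 = $47,025 − $24,549 = $22,476.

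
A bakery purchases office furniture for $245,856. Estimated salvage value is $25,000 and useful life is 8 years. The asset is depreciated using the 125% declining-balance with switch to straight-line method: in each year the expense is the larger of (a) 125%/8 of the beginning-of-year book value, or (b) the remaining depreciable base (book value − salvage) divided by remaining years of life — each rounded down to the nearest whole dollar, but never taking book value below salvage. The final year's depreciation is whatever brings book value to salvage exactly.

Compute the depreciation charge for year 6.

Depreciable base = $245,856 − $25,000 = $220,856.
Year 1: DB = ⌊$245,856 × 125%/8⌋ = $38,415; SL = ⌊$220,856/8⌋ = $27,607 → take DB $38,415. Book value $207,441.
Year 2: DB = ⌊$207,441 × 125%/8⌋ = $32,412; SL = ⌊$182,441/7⌋ = $26,063 → take DB $32,412. Book value $175,029.
Year 3: DB = ⌊$175,029 × 125%/8⌋ = $27,348; SL = ⌊$150,029/6⌋ = $25,004 → take DB $27,348. Book value $147,681.
Year 4: DB = ⌊$147,681 × 125%/8⌋ = $23,075; SL = ⌊$122,681/5⌋ = $24,536 → take SL $24,536. Book value $123,145.
Year 5: DB = ⌊$123,145 × 125%/8⌋ = $19,241; SL = ⌊$98,145/4⌋ = $24,536 → take SL $24,536. Book value $98,609.
Year 6: DB = ⌊$98,609 × 125%/8⌋ = $15,407; SL = ⌊$73,609/3⌋ = $24,536 → take SL $24,536. Book value $74,073.

$24,536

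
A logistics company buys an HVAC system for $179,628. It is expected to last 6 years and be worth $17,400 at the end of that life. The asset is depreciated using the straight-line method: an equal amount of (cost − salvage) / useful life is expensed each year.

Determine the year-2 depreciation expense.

Depreciable base = $179,628 − $17,400 = $162,228.
Annual expense = $162,228 / 6 = $27,038.

$27,038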